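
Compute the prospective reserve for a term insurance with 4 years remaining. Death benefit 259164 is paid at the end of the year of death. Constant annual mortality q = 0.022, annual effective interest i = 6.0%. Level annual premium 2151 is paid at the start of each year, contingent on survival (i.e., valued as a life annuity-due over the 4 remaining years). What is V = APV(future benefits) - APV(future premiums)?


v = 1/(1+i) = 0.943396
APV(future benefits) per unit = sum_{k=0}^{3} k_p_x * q * v^(k+1) = 0.073873
APV(future benefits) = 259164 * 0.073873 = 19145.1577
Life annuity-due factor ä_{x:4} = sum_{k=0}^{3} k_p_x * v^k = 3.559323
APV(future premiums) = 2151 * 3.559323 = 7656.1048
V = 19145.1577 - 7656.1048
= 11489.0529


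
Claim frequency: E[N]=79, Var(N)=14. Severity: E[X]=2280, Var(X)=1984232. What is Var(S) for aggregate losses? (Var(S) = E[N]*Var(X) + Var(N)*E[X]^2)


Var(S) = E[N]*Var(X) + Var(N)*E[X]^2
= 79*1984232 + 14*2280^2
= 156754328 + 72777600
= 2.2953e+08


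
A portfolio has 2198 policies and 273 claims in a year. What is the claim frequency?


frequency = claims / policies
= 273 / 2198
= 0.1242


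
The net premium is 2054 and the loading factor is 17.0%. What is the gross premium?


Gross = net * (1 + loading)
= 2054 * (1 + 0.17)
= 2054 * 1.17
= 2403.18


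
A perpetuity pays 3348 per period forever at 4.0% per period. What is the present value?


PV = PMT / i
= 3348 / 0.04
= 83700.0


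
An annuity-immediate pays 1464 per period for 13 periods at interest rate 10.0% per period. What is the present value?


PV = PMT * (1 - (1+i)^(-n)) / i
= 1464 * (1 - (1+0.1)^(-13)) / 0.1
= 1464 * (1 - 0.289664) / 0.1
= 1464 * 7.103356
= 10399.3135


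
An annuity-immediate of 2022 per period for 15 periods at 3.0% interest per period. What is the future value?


FV = PMT * ((1+i)^n - 1) / i
= 2022 * ((1.03)^15 - 1) / 0.03
= 2022 * (1.557967 - 1) / 0.03
= 37607.0039


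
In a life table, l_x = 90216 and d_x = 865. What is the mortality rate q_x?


q_x = d_x / l_x
= 865 / 90216
= 0.0096


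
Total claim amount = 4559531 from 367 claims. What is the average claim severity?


severity = total / number
= 4559531 / 367
= 12423.7902


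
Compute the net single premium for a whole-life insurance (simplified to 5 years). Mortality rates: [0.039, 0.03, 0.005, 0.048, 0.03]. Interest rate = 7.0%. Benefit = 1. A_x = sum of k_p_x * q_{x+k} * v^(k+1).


v = 0.934579
Year 0: k_p_x=1.0, q=0.039, term=0.036449
Year 1: k_p_x=0.961, q=0.03, term=0.025181
Year 2: k_p_x=0.93217, q=0.005, term=0.003805
Year 3: k_p_x=0.927509, q=0.048, term=0.033964
Year 4: k_p_x=0.882989, q=0.03, term=0.018887
A_x = 0.1183


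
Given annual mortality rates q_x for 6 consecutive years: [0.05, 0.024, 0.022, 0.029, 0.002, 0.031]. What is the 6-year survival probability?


p_k = 1 - q_k for each year
Survival = product of (1 - q_k)
= 0.95 * 0.976 * 0.978 * 0.971 * 0.998 * 0.969
= 0.8515


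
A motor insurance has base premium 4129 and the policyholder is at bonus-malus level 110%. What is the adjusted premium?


adjusted = base * BM_level / 100
= 4129 * 110 / 100
= 4129 * 1.1
= 4541.9


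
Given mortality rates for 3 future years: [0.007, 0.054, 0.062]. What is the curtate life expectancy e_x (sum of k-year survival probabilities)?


e_x = sum_{k=1}^{n} k_p_x
k_p_x values:
  1_p_x = 0.993
  2_p_x = 0.939378
  3_p_x = 0.881137
e_x = 2.8135


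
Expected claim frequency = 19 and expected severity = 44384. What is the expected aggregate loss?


E[S] = E[N] * E[X]
= 19 * 44384
= 843296


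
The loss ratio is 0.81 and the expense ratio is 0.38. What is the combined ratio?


Combined ratio = loss ratio + expense ratio
= 0.81 + 0.38
= 1.19


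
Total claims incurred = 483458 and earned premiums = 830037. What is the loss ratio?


Loss ratio = claims / premiums
= 483458 / 830037
= 0.5825


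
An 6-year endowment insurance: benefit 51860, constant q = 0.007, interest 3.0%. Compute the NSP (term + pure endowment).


Term component = 1933.6235
Pure endowment = 6_p_x * v^6 * benefit = 0.958728 * 0.837484 * 51860 = 41639.4184
NSP = 43573.042


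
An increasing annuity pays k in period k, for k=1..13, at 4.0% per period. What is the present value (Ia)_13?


(Ia)_n = sum_{k=1}^{n} k * v^k, v = 1/(1+i)
v = 0.961538
Sum computed term by term:
(Ia)_13 = 64.4403


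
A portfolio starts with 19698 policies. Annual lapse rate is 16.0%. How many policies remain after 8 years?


remaining = initial * (1 - lapse)^years
= 19698 * (1 - 0.16)^8
= 19698 * 0.247876
= 4882.6593


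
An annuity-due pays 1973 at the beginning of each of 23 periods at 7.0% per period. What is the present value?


PV_due = PMT * (1-(1+i)^(-n))/i * (1+i)
PV_immediate = 22240.0257
PV_due = 22240.0257 * 1.07
= 23796.8275


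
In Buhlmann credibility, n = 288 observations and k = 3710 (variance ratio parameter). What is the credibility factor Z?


Z = n / (n + k)
= 288 / (288 + 3710)
= 288 / 3998
= 0.072


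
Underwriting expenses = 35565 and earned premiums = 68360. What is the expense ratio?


Expense ratio = expenses / premiums
= 35565 / 68360
= 0.5203


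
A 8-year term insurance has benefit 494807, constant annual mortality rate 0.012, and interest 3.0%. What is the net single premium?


NSP = benefit * sum_{k=0}^{n-1} k_p_x * q * v^(k+1)
With constant q=0.012, v=0.970874
Sum = 0.080933
NSP = 494807 * 0.080933
= 40046.3434


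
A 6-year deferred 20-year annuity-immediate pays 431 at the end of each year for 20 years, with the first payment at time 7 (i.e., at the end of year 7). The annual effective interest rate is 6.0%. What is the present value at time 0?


PV at time 6 of the 20-year annuity-immediate:
a_n = 431 * (1-(1+0.06)^(-20))/0.06 = 4943.536
Discount back 6 years to time 0:
PV = 4943.536 * (1+0.06)^(-6)
= 4943.536 * 0.704961
= 3484.9978


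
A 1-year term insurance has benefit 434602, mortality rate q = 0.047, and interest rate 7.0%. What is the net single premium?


NSP = benefit * q * v
v = 1/(1+i) = 0.934579
NSP = 434602 * 0.047 * 0.934579
= 19089.9944


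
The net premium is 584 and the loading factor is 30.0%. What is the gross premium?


Gross = net * (1 + loading)
= 584 * (1 + 0.3)
= 584 * 1.3
= 759.2


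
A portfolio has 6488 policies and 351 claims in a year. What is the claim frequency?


frequency = claims / policies
= 351 / 6488
= 0.0541


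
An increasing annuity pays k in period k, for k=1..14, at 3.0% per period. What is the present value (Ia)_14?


(Ia)_n = sum_{k=1}^{n} k * v^k, v = 1/(1+i)
v = 0.970874
Sum computed term by term:
(Ia)_14 = 79.3102


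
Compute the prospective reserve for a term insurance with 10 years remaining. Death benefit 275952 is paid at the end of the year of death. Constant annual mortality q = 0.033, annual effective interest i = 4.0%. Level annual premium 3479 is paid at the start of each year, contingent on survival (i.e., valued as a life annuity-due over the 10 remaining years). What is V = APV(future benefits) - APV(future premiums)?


v = 1/(1+i) = 0.961538
APV(future benefits) per unit = sum_{k=0}^{9} k_p_x * q * v^(k+1) = 0.23372
APV(future benefits) = 275952 * 0.23372 = 64495.5742
Life annuity-due factor ä_{x:10} = sum_{k=0}^{9} k_p_x * v^k = 7.36573
APV(future premiums) = 3479 * 7.36573 = 25625.373
V = 64495.5742 - 25625.373
= 38870.2012


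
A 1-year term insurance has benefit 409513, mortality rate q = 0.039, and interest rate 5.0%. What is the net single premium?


NSP = benefit * q * v
v = 1/(1+i) = 0.952381
NSP = 409513 * 0.039 * 0.952381
= 15210.4829


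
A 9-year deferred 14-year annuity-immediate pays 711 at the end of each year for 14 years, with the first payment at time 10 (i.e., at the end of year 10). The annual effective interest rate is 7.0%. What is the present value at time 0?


PV at time 9 of the 14-year annuity-immediate:
a_n = 711 * (1-(1+0.07)^(-14))/0.07 = 6218.0277
Discount back 9 years to time 0:
PV = 6218.0277 * (1+0.07)^(-9)
= 6218.0277 * 0.543934
= 3382.1951


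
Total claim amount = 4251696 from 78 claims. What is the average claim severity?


severity = total / number
= 4251696 / 78
= 54508.9231


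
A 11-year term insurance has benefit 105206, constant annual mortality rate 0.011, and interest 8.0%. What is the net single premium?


NSP = benefit * sum_{k=0}^{n-1} k_p_x * q * v^(k+1)
With constant q=0.011, v=0.925926
Sum = 0.074975
NSP = 105206 * 0.074975
= 7887.8475


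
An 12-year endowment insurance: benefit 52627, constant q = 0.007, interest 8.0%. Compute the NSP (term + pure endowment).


Term component = 2688.7698
Pure endowment = 12_p_x * v^12 * benefit = 0.91916 * 0.397114 * 52627 = 19209.4323
NSP = 21898.2021


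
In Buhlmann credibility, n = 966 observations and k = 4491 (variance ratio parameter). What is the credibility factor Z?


Z = n / (n + k)
= 966 / (966 + 4491)
= 966 / 5457
= 0.177


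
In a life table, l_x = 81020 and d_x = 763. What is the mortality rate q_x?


q_x = d_x / l_x
= 763 / 81020
= 0.0094


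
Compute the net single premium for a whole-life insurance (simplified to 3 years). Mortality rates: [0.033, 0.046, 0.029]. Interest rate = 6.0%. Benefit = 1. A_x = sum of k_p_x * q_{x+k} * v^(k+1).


v = 0.943396
Year 0: k_p_x=1.0, q=0.033, term=0.031132
Year 1: k_p_x=0.967, q=0.046, term=0.039589
Year 2: k_p_x=0.922518, q=0.029, term=0.022462
A_x = 0.0932


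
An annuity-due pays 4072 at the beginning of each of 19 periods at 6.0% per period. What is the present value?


PV_due = PMT * (1-(1+i)^(-n))/i * (1+i)
PV_immediate = 45435.8504
PV_due = 45435.8504 * 1.06
= 48162.0014


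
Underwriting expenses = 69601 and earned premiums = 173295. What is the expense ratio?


Expense ratio = expenses / premiums
= 69601 / 173295
= 0.4016


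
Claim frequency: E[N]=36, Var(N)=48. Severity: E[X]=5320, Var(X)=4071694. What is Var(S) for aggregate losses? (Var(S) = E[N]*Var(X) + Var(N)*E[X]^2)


Var(S) = E[N]*Var(X) + Var(N)*E[X]^2
= 36*4071694 + 48*5320^2
= 146580984 + 1358515200
= 1.5051e+09


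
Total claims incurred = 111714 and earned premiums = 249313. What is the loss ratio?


Loss ratio = claims / premiums
= 111714 / 249313
= 0.4481


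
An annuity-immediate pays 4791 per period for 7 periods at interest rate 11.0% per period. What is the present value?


PV = PMT * (1 - (1+i)^(-n)) / i
= 4791 * (1 - (1+0.11)^(-7)) / 0.11
= 4791 * (1 - 0.481658) / 0.11
= 4791 * 4.712196
= 22576.1323


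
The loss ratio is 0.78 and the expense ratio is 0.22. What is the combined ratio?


Combined ratio = loss ratio + expense ratio
= 0.78 + 0.22
= 1.0


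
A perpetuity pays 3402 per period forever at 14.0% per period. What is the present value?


PV = PMT / i
= 3402 / 0.14
= 24300.0


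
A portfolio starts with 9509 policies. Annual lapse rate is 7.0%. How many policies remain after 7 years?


remaining = initial * (1 - lapse)^years
= 9509 * (1 - 0.07)^7
= 9509 * 0.601701
= 5721.5736


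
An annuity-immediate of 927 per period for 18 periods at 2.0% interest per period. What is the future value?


FV = PMT * ((1+i)^n - 1) / i
= 927 * ((1.02)^18 - 1) / 0.02
= 927 * (1.428246 - 1) / 0.02
= 19849.2136


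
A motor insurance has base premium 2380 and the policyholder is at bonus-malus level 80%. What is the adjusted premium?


adjusted = base * BM_level / 100
= 2380 * 80 / 100
= 2380 * 0.8
= 1904.0


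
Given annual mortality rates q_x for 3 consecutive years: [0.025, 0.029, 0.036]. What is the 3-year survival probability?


p_k = 1 - q_k for each year
Survival = product of (1 - q_k)
= 0.975 * 0.971 * 0.964
= 0.9126


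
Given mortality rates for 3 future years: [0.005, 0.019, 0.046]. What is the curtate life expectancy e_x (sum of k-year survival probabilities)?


e_x = sum_{k=1}^{n} k_p_x
k_p_x values:
  1_p_x = 0.995
  2_p_x = 0.976095
  3_p_x = 0.931195
e_x = 2.9023


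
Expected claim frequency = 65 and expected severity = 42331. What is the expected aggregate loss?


E[S] = E[N] * E[X]
= 65 * 42331
= 2.7515e+06


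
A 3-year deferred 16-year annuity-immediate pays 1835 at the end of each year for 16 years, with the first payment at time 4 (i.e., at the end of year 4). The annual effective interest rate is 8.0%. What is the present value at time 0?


PV at time 3 of the 16-year annuity-immediate:
a_n = 1835 * (1-(1+0.08)^(-16))/0.08 = 16242.2624
Discount back 3 years to time 0:
PV = 16242.2624 * (1+0.08)^(-3)
= 16242.2624 * 0.793832
= 12893.6316


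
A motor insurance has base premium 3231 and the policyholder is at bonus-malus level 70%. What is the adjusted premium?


adjusted = base * BM_level / 100
= 3231 * 70 / 100
= 3231 * 0.7
= 2261.7


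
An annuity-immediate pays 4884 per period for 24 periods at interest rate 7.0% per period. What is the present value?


PV = PMT * (1 - (1+i)^(-n)) / i
= 4884 * (1 - (1+0.07)^(-24)) / 0.07
= 4884 * (1 - 0.197147) / 0.07
= 4884 * 11.469334
= 56016.2273


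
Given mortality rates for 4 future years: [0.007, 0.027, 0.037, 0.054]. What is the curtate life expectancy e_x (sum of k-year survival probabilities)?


e_x = sum_{k=1}^{n} k_p_x
k_p_x values:
  1_p_x = 0.993
  2_p_x = 0.966189
  3_p_x = 0.93044
  4_p_x = 0.880196
e_x = 3.7698


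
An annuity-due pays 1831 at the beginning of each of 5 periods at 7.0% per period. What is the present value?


PV_due = PMT * (1-(1+i)^(-n))/i * (1+i)
PV_immediate = 7507.4615
PV_due = 7507.4615 * 1.07
= 8032.9838


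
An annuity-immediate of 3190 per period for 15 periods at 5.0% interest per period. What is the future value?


FV = PMT * ((1+i)^n - 1) / i
= 3190 * ((1.05)^15 - 1) / 0.05
= 3190 * (2.078928 - 1) / 0.05
= 68835.6178


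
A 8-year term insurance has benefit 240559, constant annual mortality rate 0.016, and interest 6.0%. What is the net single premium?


NSP = benefit * sum_{k=0}^{n-1} k_p_x * q * v^(k+1)
With constant q=0.016, v=0.943396
Sum = 0.09443
NSP = 240559 * 0.09443
= 22715.8695


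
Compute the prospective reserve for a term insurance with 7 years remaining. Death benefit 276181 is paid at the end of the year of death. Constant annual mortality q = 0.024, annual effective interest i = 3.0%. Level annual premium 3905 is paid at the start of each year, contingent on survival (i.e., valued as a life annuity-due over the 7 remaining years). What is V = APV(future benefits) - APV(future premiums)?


v = 1/(1+i) = 0.970874
APV(future benefits) per unit = sum_{k=0}^{6} k_p_x * q * v^(k+1) = 0.139581
APV(future benefits) = 276181 * 0.139581 = 38549.5658
Life annuity-due factor ä_{x:7} = sum_{k=0}^{6} k_p_x * v^k = 5.990343
APV(future premiums) = 3905 * 5.990343 = 23392.2886
V = 38549.5658 - 23392.2886
= 15157.2771


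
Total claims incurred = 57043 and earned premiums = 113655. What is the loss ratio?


Loss ratio = claims / premiums
= 57043 / 113655
= 0.5019


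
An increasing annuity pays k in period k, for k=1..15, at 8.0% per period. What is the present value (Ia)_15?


(Ia)_n = sum_{k=1}^{n} k * v^k, v = 1/(1+i)
v = 0.925926
Sum computed term by term:
(Ia)_15 = 56.4451


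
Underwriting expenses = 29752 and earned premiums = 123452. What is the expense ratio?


Expense ratio = expenses / premiums
= 29752 / 123452
= 0.241


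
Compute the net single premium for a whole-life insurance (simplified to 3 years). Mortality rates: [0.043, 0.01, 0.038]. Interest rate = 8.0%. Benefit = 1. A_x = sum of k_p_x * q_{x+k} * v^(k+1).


v = 0.925926
Year 0: k_p_x=1.0, q=0.043, term=0.039815
Year 1: k_p_x=0.957, q=0.01, term=0.008205
Year 2: k_p_x=0.94743, q=0.038, term=0.02858
A_x = 0.0766


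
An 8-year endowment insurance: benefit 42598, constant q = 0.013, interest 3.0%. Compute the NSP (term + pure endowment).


Term component = 3722.5126
Pure endowment = 8_p_x * v^8 * benefit = 0.900611 * 0.789409 * 42598 = 30285.0736
NSP = 34007.5862


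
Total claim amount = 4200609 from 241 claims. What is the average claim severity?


severity = total / number
= 4200609 / 241
= 17429.9129


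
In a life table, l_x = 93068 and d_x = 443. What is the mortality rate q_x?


q_x = d_x / l_x
= 443 / 93068
= 0.0048


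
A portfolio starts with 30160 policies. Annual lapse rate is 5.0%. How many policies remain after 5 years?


remaining = initial * (1 - lapse)^years
= 30160 * (1 - 0.05)^5
= 30160 * 0.773781
= 23337.2331


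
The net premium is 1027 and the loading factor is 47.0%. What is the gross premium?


Gross = net * (1 + loading)
= 1027 * (1 + 0.47)
= 1027 * 1.47
= 1509.69


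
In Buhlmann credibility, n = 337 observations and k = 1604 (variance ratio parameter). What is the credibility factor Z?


Z = n / (n + k)
= 337 / (337 + 1604)
= 337 / 1941
= 0.1736


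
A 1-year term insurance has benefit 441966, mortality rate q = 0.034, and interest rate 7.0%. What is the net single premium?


NSP = benefit * q * v
v = 1/(1+i) = 0.934579
NSP = 441966 * 0.034 * 0.934579
= 14043.7794


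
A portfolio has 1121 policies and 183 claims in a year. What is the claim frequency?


frequency = claims / policies
= 183 / 1121
= 0.1632


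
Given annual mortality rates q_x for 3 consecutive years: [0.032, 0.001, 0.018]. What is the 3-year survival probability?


p_k = 1 - q_k for each year
Survival = product of (1 - q_k)
= 0.968 * 0.999 * 0.982
= 0.9496


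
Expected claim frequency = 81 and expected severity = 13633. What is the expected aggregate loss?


E[S] = E[N] * E[X]
= 81 * 13633
= 1.1043e+06


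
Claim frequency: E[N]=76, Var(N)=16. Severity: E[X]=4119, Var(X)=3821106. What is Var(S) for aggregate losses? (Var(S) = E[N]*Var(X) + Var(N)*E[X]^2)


Var(S) = E[N]*Var(X) + Var(N)*E[X]^2
= 76*3821106 + 16*4119^2
= 290404056 + 271458576
= 5.6186e+08


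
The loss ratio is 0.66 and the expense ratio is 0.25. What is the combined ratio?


Combined ratio = loss ratio + expense ratio
= 0.66 + 0.25
= 0.91


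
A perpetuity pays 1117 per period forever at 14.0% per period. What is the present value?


PV = PMT / i
= 1117 / 0.14
= 7978.5714


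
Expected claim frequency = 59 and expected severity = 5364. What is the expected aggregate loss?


E[S] = E[N] * E[X]
= 59 * 5364
= 316476


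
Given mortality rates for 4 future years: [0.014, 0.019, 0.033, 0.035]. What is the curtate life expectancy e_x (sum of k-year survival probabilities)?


e_x = sum_{k=1}^{n} k_p_x
k_p_x values:
  1_p_x = 0.986
  2_p_x = 0.967266
  3_p_x = 0.935346
  4_p_x = 0.902609
e_x = 3.7912


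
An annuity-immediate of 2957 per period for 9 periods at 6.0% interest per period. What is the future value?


FV = PMT * ((1+i)^n - 1) / i
= 2957 * ((1.06)^9 - 1) / 0.06
= 2957 * (1.689479 - 1) / 0.06
= 33979.8214


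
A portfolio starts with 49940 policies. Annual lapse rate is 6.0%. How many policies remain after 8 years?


remaining = initial * (1 - lapse)^years
= 49940 * (1 - 0.06)^8
= 49940 * 0.609569
= 30441.8728


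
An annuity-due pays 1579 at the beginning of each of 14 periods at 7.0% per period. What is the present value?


PV_due = PMT * (1-(1+i)^(-n))/i * (1+i)
PV_immediate = 13809.0939
PV_due = 13809.0939 * 1.07
= 14775.7305


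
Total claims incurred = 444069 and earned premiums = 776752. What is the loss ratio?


Loss ratio = claims / premiums
= 444069 / 776752
= 0.5717


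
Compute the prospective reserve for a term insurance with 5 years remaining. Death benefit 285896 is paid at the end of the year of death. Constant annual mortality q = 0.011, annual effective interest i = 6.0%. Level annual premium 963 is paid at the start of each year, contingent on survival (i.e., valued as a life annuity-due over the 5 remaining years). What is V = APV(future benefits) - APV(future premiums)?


v = 1/(1+i) = 0.943396
APV(future benefits) per unit = sum_{k=0}^{4} k_p_x * q * v^(k+1) = 0.045386
APV(future benefits) = 285896 * 0.045386 = 12975.7084
Life annuity-due factor ä_{x:5} = sum_{k=0}^{4} k_p_x * v^k = 4.373571
APV(future premiums) = 963 * 4.373571 = 4211.7489
V = 12975.7084 - 4211.7489
= 8763.9596


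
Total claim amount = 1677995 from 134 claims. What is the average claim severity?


severity = total / number
= 1677995 / 134
= 12522.3507


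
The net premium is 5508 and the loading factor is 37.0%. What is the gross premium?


Gross = net * (1 + loading)
= 5508 * (1 + 0.37)
= 5508 * 1.37
= 7545.96


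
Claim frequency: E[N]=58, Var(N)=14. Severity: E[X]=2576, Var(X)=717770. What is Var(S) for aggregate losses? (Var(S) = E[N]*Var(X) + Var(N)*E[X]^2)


Var(S) = E[N]*Var(X) + Var(N)*E[X]^2
= 58*717770 + 14*2576^2
= 41630660 + 92900864
= 1.3453e+08


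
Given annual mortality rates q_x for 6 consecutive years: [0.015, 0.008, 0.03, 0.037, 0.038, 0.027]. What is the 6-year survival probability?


p_k = 1 - q_k for each year
Survival = product of (1 - q_k)
= 0.985 * 0.992 * 0.97 * 0.963 * 0.962 * 0.973
= 0.8543


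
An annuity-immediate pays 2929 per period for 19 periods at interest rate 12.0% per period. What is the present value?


PV = PMT * (1 - (1+i)^(-n)) / i
= 2929 * (1 - (1+0.12)^(-19)) / 0.12
= 2929 * (1 - 0.116107) / 0.12
= 2929 * 7.365777
= 21574.3604


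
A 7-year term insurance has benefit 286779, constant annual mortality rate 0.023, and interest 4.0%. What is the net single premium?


NSP = benefit * sum_{k=0}^{n-1} k_p_x * q * v^(k+1)
With constant q=0.023, v=0.961538
Sum = 0.129349
NSP = 286779 * 0.129349
= 37094.5257


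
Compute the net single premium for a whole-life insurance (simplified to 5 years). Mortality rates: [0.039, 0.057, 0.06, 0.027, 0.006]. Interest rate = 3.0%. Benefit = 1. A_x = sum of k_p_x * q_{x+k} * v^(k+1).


v = 0.970874
Year 0: k_p_x=1.0, q=0.039, term=0.037864
Year 1: k_p_x=0.961, q=0.057, term=0.051633
Year 2: k_p_x=0.906223, q=0.06, term=0.049759
Year 3: k_p_x=0.85185, q=0.027, term=0.020435
Year 4: k_p_x=0.82885, q=0.006, term=0.00429
A_x = 0.164


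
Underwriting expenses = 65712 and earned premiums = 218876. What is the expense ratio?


Expense ratio = expenses / premiums
= 65712 / 218876
= 0.3002


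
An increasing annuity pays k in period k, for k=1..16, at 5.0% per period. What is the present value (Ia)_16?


(Ia)_n = sum_{k=1}^{n} k * v^k, v = 1/(1+i)
v = 0.952381
Sum computed term by term:
(Ia)_16 = 80.9975


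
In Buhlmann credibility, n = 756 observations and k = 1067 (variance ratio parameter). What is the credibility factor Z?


Z = n / (n + k)
= 756 / (756 + 1067)
= 756 / 1823
= 0.4147


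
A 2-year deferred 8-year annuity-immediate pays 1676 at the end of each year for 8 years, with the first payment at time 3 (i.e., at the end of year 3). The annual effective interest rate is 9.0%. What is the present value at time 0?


PV at time 2 of the 8-year annuity-immediate:
a_n = 1676 * (1-(1+0.09)^(-8))/0.09 = 9276.3568
Discount back 2 years to time 0:
PV = 9276.3568 * (1+0.09)^(-2)
= 9276.3568 * 0.84168
= 7807.724


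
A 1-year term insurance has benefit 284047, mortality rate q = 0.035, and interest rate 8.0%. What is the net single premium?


NSP = benefit * q * v
v = 1/(1+i) = 0.925926
NSP = 284047 * 0.035 * 0.925926
= 9205.2269


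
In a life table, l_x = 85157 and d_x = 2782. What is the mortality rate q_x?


q_x = d_x / l_x
= 2782 / 85157
= 0.0327


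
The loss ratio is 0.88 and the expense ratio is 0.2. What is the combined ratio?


Combined ratio = loss ratio + expense ratio
= 0.88 + 0.2
= 1.08


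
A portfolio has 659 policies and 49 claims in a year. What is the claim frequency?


frequency = claims / policies
= 49 / 659
= 0.0744


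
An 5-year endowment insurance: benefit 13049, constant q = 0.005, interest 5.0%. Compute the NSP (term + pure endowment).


Term component = 279.8027
Pure endowment = 5_p_x * v^5 * benefit = 0.975249 * 0.783526 * 13049 = 9971.1704
NSP = 10250.9731


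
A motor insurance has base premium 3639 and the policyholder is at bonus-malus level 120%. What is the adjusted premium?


adjusted = base * BM_level / 100
= 3639 * 120 / 100
= 3639 * 1.2
= 4366.8


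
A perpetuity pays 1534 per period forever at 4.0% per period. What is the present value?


PV = PMT / i
= 1534 / 0.04
= 38350.0


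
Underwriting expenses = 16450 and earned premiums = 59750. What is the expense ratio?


Expense ratio = expenses / premiums
= 16450 / 59750
= 0.2753


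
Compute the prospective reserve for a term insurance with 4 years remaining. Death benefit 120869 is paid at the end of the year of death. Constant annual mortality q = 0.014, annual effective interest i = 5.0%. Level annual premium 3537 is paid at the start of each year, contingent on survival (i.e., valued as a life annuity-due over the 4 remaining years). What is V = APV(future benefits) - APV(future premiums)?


v = 1/(1+i) = 0.952381
APV(future benefits) per unit = sum_{k=0}^{3} k_p_x * q * v^(k+1) = 0.048652
APV(future benefits) = 120869 * 0.048652 = 5880.5509
Life annuity-due factor ä_{x:4} = sum_{k=0}^{3} k_p_x * v^k = 3.64892
APV(future premiums) = 3537 * 3.64892 = 12906.2302
V = 5880.5509 - 12906.2302
= -7025.6793


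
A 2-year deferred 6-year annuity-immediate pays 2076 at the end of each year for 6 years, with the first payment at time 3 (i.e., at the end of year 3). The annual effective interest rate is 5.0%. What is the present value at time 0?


PV at time 2 of the 6-year annuity-immediate:
a_n = 2076 * (1-(1+0.05)^(-6))/0.05 = 10537.1367
Discount back 2 years to time 0:
PV = 10537.1367 * (1+0.05)^(-2)
= 10537.1367 * 0.907029
= 9557.4936


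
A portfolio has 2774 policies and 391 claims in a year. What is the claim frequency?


frequency = claims / policies
= 391 / 2774
= 0.141


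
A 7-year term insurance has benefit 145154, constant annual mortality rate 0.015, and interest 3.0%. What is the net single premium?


NSP = benefit * sum_{k=0}^{n-1} k_p_x * q * v^(k+1)
With constant q=0.015, v=0.970874
Sum = 0.089512
NSP = 145154 * 0.089512
= 12993.018


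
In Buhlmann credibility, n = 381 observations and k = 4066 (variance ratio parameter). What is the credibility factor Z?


Z = n / (n + k)
= 381 / (381 + 4066)
= 381 / 4447
= 0.0857


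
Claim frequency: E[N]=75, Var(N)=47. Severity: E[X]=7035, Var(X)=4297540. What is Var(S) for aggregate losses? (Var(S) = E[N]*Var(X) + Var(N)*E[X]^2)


Var(S) = E[N]*Var(X) + Var(N)*E[X]^2
= 75*4297540 + 47*7035^2
= 322315500 + 2326087575
= 2.6484e+09


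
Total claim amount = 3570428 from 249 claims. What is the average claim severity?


severity = total / number
= 3570428 / 249
= 14339.0683


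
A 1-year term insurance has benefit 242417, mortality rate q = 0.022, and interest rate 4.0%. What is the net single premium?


NSP = benefit * q * v
v = 1/(1+i) = 0.961538
NSP = 242417 * 0.022 * 0.961538
= 5128.0519


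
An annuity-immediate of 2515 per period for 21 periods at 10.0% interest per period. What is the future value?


FV = PMT * ((1+i)^n - 1) / i
= 2515 * ((1.1)^21 - 1) / 0.1
= 2515 * (7.40025 - 1) / 0.1
= 160966.2861


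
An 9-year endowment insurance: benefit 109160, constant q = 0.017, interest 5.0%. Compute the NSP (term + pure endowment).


Term component = 12396.4614
Pure endowment = 9_p_x * v^9 * benefit = 0.857002 * 0.644609 * 109160 = 60303.3579
NSP = 72699.8193


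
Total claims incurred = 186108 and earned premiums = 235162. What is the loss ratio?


Loss ratio = claims / premiums
= 186108 / 235162
= 0.7914


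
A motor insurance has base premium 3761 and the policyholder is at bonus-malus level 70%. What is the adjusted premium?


adjusted = base * BM_level / 100
= 3761 * 70 / 100
= 3761 * 0.7
= 2632.7


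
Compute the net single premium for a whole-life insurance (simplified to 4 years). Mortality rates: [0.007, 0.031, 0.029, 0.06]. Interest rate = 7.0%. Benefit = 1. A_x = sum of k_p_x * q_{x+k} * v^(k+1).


v = 0.934579
Year 0: k_p_x=1.0, q=0.007, term=0.006542
Year 1: k_p_x=0.993, q=0.031, term=0.026887
Year 2: k_p_x=0.962217, q=0.029, term=0.022778
Year 3: k_p_x=0.934313, q=0.06, term=0.042767
A_x = 0.099


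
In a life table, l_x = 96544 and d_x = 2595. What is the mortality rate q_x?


q_x = d_x / l_x
= 2595 / 96544
= 0.0269


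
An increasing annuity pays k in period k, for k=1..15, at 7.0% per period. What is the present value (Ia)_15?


(Ia)_n = sum_{k=1}^{n} k * v^k, v = 1/(1+i)
v = 0.934579
Sum computed term by term:
(Ia)_15 = 61.554


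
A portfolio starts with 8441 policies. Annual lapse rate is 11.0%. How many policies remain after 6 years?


remaining = initial * (1 - lapse)^years
= 8441 * (1 - 0.11)^6
= 8441 * 0.496981
= 4195.0191


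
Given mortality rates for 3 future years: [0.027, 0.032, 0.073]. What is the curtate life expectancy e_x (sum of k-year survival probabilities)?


e_x = sum_{k=1}^{n} k_p_x
k_p_x values:
  1_p_x = 0.973
  2_p_x = 0.941864
  3_p_x = 0.873108
e_x = 2.788


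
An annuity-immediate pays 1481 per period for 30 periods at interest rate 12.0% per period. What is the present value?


PV = PMT * (1 - (1+i)^(-n)) / i
= 1481 * (1 - (1+0.12)^(-30)) / 0.12
= 1481 * (1 - 0.033378) / 0.12
= 1481 * 8.055184
= 11929.7275


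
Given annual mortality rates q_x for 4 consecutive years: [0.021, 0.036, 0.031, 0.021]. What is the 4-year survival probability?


p_k = 1 - q_k for each year
Survival = product of (1 - q_k)
= 0.979 * 0.964 * 0.969 * 0.979
= 0.8953


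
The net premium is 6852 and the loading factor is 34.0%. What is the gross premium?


Gross = net * (1 + loading)
= 6852 * (1 + 0.34)
= 6852 * 1.34
= 9181.68


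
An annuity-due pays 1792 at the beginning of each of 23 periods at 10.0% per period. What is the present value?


PV_due = PMT * (1-(1+i)^(-n))/i * (1+i)
PV_immediate = 15918.7274
PV_due = 15918.7274 * 1.1
= 17510.6002


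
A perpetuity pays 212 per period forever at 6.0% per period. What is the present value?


PV = PMT / i
= 212 / 0.06
= 3533.3333


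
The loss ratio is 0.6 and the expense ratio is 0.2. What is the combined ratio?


Combined ratio = loss ratio + expense ratio
= 0.6 + 0.2
= 0.8


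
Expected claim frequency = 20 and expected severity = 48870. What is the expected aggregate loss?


E[S] = E[N] * E[X]
= 20 * 48870
= 977400


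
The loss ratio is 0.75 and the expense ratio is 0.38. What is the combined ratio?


Combined ratio = loss ratio + expense ratio
= 0.75 + 0.38
= 1.13


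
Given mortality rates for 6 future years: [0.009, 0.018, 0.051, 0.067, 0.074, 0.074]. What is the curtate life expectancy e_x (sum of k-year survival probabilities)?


e_x = sum_{k=1}^{n} k_p_x
k_p_x values:
  1_p_x = 0.991
  2_p_x = 0.973162
  3_p_x = 0.923531
  4_p_x = 0.861654
  5_p_x = 0.797892
  6_p_x = 0.738848
e_x = 5.2861


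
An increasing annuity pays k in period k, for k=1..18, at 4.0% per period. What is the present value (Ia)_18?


(Ia)_n = sum_{k=1}^{n} k * v^k, v = 1/(1+i)
v = 0.961538
Sum computed term by term:
(Ia)_18 = 107.0091


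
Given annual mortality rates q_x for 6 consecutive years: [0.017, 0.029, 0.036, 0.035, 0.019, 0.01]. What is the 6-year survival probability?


p_k = 1 - q_k for each year
Survival = product of (1 - q_k)
= 0.983 * 0.971 * 0.964 * 0.965 * 0.981 * 0.99
= 0.8623


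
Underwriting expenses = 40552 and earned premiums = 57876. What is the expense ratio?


Expense ratio = expenses / premiums
= 40552 / 57876
= 0.7007


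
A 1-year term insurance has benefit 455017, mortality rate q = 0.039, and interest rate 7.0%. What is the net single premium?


NSP = benefit * q * v
v = 1/(1+i) = 0.934579
NSP = 455017 * 0.039 * 0.934579
= 16584.7318


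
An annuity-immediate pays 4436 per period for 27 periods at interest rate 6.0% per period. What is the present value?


PV = PMT * (1 - (1+i)^(-n)) / i
= 4436 * (1 - (1+0.06)^(-27)) / 0.06
= 4436 * (1 - 0.207368) / 0.06
= 4436 * 13.210534
= 58601.9294


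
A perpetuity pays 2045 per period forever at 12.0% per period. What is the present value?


PV = PMT / i
= 2045 / 0.12
= 17041.6667


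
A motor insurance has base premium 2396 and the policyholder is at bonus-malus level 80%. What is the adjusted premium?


adjusted = base * BM_level / 100
= 2396 * 80 / 100
= 2396 * 0.8
= 1916.8


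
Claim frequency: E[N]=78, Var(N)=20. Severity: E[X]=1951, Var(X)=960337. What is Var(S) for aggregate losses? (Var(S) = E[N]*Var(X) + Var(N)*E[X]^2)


Var(S) = E[N]*Var(X) + Var(N)*E[X]^2
= 78*960337 + 20*1951^2
= 74906286 + 76128020
= 1.5103e+08


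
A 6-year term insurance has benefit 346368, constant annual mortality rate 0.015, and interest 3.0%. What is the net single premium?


NSP = benefit * sum_{k=0}^{n-1} k_p_x * q * v^(k+1)
With constant q=0.015, v=0.970874
Sum = 0.078373
NSP = 346368 * 0.078373
= 27145.8664


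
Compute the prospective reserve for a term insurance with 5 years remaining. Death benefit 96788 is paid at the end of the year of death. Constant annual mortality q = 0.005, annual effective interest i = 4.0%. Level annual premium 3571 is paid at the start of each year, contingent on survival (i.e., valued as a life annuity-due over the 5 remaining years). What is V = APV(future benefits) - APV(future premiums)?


v = 1/(1+i) = 0.961538
APV(future benefits) per unit = sum_{k=0}^{4} k_p_x * q * v^(k+1) = 0.022046
APV(future benefits) = 96788 * 0.022046 = 2133.8164
Life annuity-due factor ä_{x:5} = sum_{k=0}^{4} k_p_x * v^k = 4.585628
APV(future premiums) = 3571 * 4.585628 = 16375.2791
V = 2133.8164 - 16375.2791
= -14241.4627


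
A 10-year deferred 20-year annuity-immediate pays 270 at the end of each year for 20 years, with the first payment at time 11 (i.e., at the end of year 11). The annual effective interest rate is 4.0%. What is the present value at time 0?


PV at time 10 of the 20-year annuity-immediate:
a_n = 270 * (1-(1+0.04)^(-20))/0.04 = 3669.3881
Discount back 10 years to time 0:
PV = 3669.3881 * (1+0.04)^(-10)
= 3669.3881 * 0.675564
= 2478.9071


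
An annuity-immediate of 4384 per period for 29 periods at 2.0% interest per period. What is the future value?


FV = PMT * ((1+i)^n - 1) / i
= 4384 * ((1.02)^29 - 1) / 0.02
= 4384 * (1.775845 - 1) / 0.02
= 170065.1561


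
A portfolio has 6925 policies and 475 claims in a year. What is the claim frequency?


frequency = claims / policies
= 475 / 6925
= 0.0686


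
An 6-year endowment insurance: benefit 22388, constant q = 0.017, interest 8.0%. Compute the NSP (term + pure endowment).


Term component = 1692.8166
Pure endowment = 6_p_x * v^6 * benefit = 0.902238 * 0.63017 * 22388 = 12728.9879
NSP = 14421.8044


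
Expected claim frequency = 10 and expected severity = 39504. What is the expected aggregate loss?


E[S] = E[N] * E[X]
= 10 * 39504
= 395040


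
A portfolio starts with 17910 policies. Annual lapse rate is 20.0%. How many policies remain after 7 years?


remaining = initial * (1 - lapse)^years
= 17910 * (1 - 0.2)^7
= 17910 * 0.209715
= 3755.9992


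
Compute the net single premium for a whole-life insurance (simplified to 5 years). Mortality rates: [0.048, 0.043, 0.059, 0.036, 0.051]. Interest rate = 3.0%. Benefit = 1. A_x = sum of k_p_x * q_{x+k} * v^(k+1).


v = 0.970874
Year 0: k_p_x=1.0, q=0.048, term=0.046602
Year 1: k_p_x=0.952, q=0.043, term=0.038586
Year 2: k_p_x=0.911064, q=0.059, term=0.049191
Year 3: k_p_x=0.857311, q=0.036, term=0.027422
Year 4: k_p_x=0.826448, q=0.051, term=0.036358
A_x = 0.1982


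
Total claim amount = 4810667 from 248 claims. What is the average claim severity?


severity = total / number
= 4810667 / 248
= 19397.8508


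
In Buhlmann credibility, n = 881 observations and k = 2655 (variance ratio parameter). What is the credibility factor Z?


Z = n / (n + k)
= 881 / (881 + 2655)
= 881 / 3536
= 0.2492


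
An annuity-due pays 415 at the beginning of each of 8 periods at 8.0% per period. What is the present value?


PV_due = PMT * (1-(1+i)^(-n))/i * (1+i)
PV_immediate = 2384.8552
PV_due = 2384.8552 * 1.08
= 2575.6436


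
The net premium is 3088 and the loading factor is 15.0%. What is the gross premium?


Gross = net * (1 + loading)
= 3088 * (1 + 0.15)
= 3088 * 1.15
= 3551.2


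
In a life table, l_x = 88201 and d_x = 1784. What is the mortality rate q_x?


q_x = d_x / l_x
= 1784 / 88201
= 0.0202


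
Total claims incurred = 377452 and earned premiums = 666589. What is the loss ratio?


Loss ratio = claims / premiums
= 377452 / 666589
= 0.5662


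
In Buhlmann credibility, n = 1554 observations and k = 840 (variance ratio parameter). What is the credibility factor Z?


Z = n / (n + k)
= 1554 / (1554 + 840)
= 1554 / 2394
= 0.6491


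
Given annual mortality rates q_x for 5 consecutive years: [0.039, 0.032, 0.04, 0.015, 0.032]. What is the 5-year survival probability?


p_k = 1 - q_k for each year
Survival = product of (1 - q_k)
= 0.961 * 0.968 * 0.96 * 0.985 * 0.968
= 0.8515


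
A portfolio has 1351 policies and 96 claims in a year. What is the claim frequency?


frequency = claims / policies
= 96 / 1351
= 0.0711


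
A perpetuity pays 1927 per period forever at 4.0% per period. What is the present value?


PV = PMT / i
= 1927 / 0.04
= 48175.0


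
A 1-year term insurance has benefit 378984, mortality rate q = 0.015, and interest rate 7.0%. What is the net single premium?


NSP = benefit * q * v
v = 1/(1+i) = 0.934579
NSP = 378984 * 0.015 * 0.934579
= 5312.8598


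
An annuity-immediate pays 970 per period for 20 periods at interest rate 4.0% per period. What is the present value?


PV = PMT * (1 - (1+i)^(-n)) / i
= 970 * (1 - (1+0.04)^(-20)) / 0.04
= 970 * (1 - 0.456387) / 0.04
= 970 * 13.590326
= 13182.6166


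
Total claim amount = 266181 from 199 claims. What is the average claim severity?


severity = total / number
= 266181 / 199
= 1337.593


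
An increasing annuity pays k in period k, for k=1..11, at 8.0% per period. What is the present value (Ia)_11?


(Ia)_n = sum_{k=1}^{n} k * v^k, v = 1/(1+i)
v = 0.925926
Sum computed term by term:
(Ia)_11 = 37.4046


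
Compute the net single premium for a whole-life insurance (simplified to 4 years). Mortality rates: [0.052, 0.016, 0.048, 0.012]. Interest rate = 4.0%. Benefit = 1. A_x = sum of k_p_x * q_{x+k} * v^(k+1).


v = 0.961538
Year 0: k_p_x=1.0, q=0.052, term=0.05
Year 1: k_p_x=0.948, q=0.016, term=0.014024
Year 2: k_p_x=0.932832, q=0.048, term=0.039806
Year 3: k_p_x=0.888056, q=0.012, term=0.009109
A_x = 0.1129


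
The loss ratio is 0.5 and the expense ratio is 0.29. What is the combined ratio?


Combined ratio = loss ratio + expense ratio
= 0.5 + 0.29
= 0.79


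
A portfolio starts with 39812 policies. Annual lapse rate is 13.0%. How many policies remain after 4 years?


remaining = initial * (1 - lapse)^years
= 39812 * (1 - 0.13)^4
= 39812 * 0.572898
= 22808.1996


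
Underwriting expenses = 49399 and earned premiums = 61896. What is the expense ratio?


Expense ratio = expenses / premiums
= 49399 / 61896
= 0.7981


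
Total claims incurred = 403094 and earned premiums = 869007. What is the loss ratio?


Loss ratio = claims / premiums
= 403094 / 869007
= 0.4639


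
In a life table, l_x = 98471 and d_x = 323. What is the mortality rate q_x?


q_x = d_x / l_x
= 323 / 98471
= 0.0033


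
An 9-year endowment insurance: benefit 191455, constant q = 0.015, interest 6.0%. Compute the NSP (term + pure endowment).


Term component = 18509.0092
Pure endowment = 9_p_x * v^9 * benefit = 0.872823 * 0.591898 * 191455 = 98909.954
NSP = 117418.9632


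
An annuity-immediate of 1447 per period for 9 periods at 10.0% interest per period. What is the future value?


FV = PMT * ((1+i)^n - 1) / i
= 1447 * ((1.1)^9 - 1) / 0.1
= 1447 * (2.357948 - 1) / 0.1
= 19649.5031
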